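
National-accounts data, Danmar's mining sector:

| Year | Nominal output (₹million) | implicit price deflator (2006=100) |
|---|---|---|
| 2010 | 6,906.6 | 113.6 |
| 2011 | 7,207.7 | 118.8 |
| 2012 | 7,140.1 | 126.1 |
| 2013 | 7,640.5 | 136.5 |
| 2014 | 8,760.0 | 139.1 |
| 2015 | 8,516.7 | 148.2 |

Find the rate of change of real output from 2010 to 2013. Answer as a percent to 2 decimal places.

Real output 2010 = 6906.6/1.136 = 6079.75.
Real output 2013 = 7640.5/1.365 = 5597.44.
Change = 5597.44/6079.75 − 1 = -0.0793.

-7.93%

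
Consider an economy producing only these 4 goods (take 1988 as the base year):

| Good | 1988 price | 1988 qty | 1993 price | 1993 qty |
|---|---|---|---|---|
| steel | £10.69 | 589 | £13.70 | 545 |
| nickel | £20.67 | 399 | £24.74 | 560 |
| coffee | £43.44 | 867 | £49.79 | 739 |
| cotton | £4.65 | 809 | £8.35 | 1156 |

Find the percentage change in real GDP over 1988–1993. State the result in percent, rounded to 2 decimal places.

-1.95%

Real GDP 1988 = Nominal GDP 1988 = 10.69·589 + 20.67·399 + 43.44·867 + 4.65·809 = 55968.07.
Real GDP 1993 (at 1988 prices) = 10.69·545 + 20.67·560 + 43.44·739 + 4.65·1156 = 54878.81.
Real growth = 54878.81/55968.07 − 1 = -0.0195.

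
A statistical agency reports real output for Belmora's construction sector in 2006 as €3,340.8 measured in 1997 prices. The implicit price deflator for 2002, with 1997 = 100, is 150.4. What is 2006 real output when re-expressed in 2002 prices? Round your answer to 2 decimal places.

Real output in 2002 prices = Real output in 1997 prices × (P_2002/P_1997) = 3340.8 × 1.504 = 5024.56.

€5,024.56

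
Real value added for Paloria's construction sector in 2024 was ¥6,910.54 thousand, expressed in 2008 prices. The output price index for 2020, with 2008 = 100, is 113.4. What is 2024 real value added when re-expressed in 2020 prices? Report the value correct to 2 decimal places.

Real value added in 2020 prices = Real value added in 2008 prices × (P_2020/P_2008) = 6910.54 × 1.134 = 7836.55.

¥7,836.55 thousand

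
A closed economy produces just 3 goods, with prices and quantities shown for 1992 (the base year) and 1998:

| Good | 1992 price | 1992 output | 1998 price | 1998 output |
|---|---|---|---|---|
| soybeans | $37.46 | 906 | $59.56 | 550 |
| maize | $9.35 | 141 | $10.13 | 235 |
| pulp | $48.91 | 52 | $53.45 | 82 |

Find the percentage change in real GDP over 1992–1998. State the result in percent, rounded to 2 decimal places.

Real GDP 1992 = Nominal GDP 1992 = 37.46·906 + 9.35·141 + 48.91·52 = 37800.43.
Real GDP 1998 (at 1992 prices) = 37.46·550 + 9.35·235 + 48.91·82 = 26810.87.
Real growth = 26810.87/37800.43 − 1 = -0.2907.

-29.07%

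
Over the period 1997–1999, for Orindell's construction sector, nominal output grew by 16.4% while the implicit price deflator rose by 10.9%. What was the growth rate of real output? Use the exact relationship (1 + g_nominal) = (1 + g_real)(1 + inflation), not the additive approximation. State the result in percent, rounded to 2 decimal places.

(1 + g_nom) = (1 + g_real)(1 + π), so g_real = 1.1640 / 1.1090 − 1 = 0.04959.

4.96%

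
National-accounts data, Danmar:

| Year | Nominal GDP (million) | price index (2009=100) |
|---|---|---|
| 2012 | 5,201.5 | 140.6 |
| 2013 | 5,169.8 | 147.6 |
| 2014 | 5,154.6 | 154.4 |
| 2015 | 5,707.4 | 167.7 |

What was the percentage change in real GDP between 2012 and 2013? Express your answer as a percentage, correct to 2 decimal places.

Real GDP 2012 = 5201.5/1.406 = 3699.50.
Real GDP 2013 = 5169.8/1.476 = 3502.57.
Change = 3502.57/3699.50 − 1 = -0.0532.

-5.32%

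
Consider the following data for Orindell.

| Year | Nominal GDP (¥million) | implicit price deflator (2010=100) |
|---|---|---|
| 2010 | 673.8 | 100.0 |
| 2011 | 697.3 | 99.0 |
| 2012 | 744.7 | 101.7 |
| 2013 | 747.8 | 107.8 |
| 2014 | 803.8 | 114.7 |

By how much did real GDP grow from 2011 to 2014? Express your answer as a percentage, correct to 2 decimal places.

-0.51%

Real GDP 2011 = 697.3/0.990 = 704.34.
Real GDP 2014 = 803.8/1.147 = 700.78.
Change = 700.78/704.34 − 1 = -0.0051.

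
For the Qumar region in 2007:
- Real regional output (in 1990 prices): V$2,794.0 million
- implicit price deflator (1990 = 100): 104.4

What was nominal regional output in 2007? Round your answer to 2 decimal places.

Nominal regional output = Real × (implicit price deflator/100) = 2794.0 × 1.044 = 2916.94.

V$2,916.94 million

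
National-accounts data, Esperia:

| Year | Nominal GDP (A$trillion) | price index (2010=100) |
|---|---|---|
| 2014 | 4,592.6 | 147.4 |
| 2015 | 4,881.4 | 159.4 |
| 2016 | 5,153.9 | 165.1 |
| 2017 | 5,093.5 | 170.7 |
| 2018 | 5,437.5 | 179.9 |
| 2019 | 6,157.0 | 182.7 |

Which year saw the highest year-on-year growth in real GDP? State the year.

2015: real = 4881.4/1.594 = 3062.36; growth vs 2014 (3115.74) = -1.71%.
2016: real = 5153.9/1.651 = 3121.68; growth vs 2015 (3062.36) = 1.94%.
2017: real = 5093.5/1.707 = 2983.89; growth vs 2016 (3121.68) = -4.41%.
2018: real = 5437.5/1.799 = 3022.51; growth vs 2017 (2983.89) = 1.29%.
2019: real = 6157.0/1.827 = 3370.01; growth vs 2018 (3022.51) = 11.50%.

2019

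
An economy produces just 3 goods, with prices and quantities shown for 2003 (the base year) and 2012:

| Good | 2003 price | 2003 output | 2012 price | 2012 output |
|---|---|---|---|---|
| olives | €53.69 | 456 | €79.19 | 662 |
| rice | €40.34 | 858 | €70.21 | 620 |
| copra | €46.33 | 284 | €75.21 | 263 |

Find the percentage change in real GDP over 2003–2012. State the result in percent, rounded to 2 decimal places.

0.67%

Real GDP 2003 = Nominal GDP 2003 = 53.69·456 + 40.34·858 + 46.33·284 = 72252.08.
Real GDP 2012 (at 2003 prices) = 53.69·662 + 40.34·620 + 46.33·263 = 72738.37.
Real growth = 72738.37/72252.08 − 1 = 0.0067.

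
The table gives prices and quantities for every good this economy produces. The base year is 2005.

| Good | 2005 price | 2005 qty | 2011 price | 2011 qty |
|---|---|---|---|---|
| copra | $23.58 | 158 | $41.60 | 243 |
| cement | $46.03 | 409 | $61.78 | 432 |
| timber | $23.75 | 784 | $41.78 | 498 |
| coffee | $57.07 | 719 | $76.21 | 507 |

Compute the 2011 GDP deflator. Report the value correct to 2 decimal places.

Nominal GDP 2011 = 41.60·243 + 61.78·432 + 41.78·498 + 76.21·507 = 96242.67.
Real GDP 2011 (at 2005 prices) = 23.58·243 + 46.03·432 + 23.75·498 + 57.07·507 = 66376.89.
Deflator = Nominal/Real × 100 = 96242.67/66376.89 × 100 = 144.994.

144.99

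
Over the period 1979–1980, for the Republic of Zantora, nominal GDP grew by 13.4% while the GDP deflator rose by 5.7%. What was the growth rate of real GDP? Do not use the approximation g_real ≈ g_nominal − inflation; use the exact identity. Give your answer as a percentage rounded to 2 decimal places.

7.28%

(1 + g_nom) = (1 + g_real)(1 + π), so g_real = 1.1340 / 1.0570 − 1 = 0.07285.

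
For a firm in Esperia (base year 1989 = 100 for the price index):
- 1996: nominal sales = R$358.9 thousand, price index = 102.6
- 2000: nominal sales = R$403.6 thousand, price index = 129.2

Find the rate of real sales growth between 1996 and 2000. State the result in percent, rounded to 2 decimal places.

Deflate each year: 1996 → 358.9/1.026 = 349.81; 2000 → 403.6/1.292 = 312.38.
So real sales changed by 312.38/349.81 − 1 = -0.1070, i.e. -10.70%.

-10.70%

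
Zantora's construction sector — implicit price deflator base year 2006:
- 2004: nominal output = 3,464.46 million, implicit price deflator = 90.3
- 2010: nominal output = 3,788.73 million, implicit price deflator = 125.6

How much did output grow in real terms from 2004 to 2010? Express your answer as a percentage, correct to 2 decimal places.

Deflate each year: 2004 → 3464.46/0.903 = 3836.61; 2010 → 3788.73/1.256 = 3016.50.
So real output changed by 3016.50/3836.61 − 1 = -0.2138, i.e. -21.38%.

-21.38%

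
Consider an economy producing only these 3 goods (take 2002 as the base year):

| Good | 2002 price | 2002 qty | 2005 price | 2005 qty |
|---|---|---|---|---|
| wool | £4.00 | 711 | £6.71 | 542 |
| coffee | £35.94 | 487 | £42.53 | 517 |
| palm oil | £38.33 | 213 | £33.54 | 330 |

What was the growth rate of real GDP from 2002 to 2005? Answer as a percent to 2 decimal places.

17.14%

Real GDP 2002 = Nominal GDP 2002 = 4.00·711 + 35.94·487 + 38.33·213 = 28511.07.
Real GDP 2005 (at 2002 prices) = 4.00·542 + 35.94·517 + 38.33·330 = 33397.88.
Real growth = 33397.88/28511.07 − 1 = 0.1714.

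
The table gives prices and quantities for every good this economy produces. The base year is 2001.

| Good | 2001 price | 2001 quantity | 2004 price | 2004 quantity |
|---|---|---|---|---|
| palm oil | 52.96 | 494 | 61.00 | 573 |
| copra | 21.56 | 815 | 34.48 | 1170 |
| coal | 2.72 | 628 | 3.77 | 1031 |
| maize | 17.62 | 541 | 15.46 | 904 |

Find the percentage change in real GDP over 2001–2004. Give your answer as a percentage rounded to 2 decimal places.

35.16%

Real GDP 2001 = Nominal GDP 2001 = 52.96·494 + 21.56·815 + 2.72·628 + 17.62·541 = 54974.22.
Real GDP 2004 (at 2001 prices) = 52.96·573 + 21.56·1170 + 2.72·1031 + 17.62·904 = 74304.08.
Real growth = 74304.08/54974.22 − 1 = 0.3516.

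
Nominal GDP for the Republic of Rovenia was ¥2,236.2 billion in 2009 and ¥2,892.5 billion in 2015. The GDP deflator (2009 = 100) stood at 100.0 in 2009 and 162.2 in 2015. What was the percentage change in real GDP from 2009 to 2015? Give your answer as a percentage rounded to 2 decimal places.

Deflate each year: 2009 → 2236.2/1.000 = 2236.20; 2015 → 2892.5/1.622 = 1783.29.
So real GDP changed by 1783.29/2236.20 − 1 = -0.2025, i.e. -20.25%.

-20.25%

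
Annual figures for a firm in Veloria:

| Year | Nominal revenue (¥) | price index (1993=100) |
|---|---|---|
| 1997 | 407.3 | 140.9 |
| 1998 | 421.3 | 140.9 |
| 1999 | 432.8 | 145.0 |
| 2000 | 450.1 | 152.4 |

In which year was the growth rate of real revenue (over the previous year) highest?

1998: real = 421.3/1.409 = 299.01; growth vs 1997 (289.07) = 3.44%.
1999: real = 432.8/1.450 = 298.48; growth vs 1998 (299.01) = -0.18%.
2000: real = 450.1/1.524 = 295.34; growth vs 1999 (298.48) = -1.05%.

1998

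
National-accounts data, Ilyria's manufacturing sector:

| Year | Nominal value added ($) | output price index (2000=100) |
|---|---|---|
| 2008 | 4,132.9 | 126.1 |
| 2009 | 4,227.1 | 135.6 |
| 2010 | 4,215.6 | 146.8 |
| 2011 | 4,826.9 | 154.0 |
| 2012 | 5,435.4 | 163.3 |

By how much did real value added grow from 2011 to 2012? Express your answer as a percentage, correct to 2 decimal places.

Real value added 2011 = 4826.9/1.540 = 3134.35.
Real value added 2012 = 5435.4/1.633 = 3328.48.
Change = 3328.48/3134.35 − 1 = 0.0619.

6.19%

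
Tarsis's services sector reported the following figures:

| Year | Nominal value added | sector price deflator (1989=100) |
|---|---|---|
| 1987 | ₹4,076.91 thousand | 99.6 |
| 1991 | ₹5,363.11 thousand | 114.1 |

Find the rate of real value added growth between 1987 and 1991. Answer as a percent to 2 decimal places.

Real value added 1987 = 4076.91 / 0.996 = 4093.28.
Real value added 1991 = 5363.11 / 1.141 = 4700.36.
Real growth = 4700.36 / 4093.28 − 1 = 0.1483.

14.83%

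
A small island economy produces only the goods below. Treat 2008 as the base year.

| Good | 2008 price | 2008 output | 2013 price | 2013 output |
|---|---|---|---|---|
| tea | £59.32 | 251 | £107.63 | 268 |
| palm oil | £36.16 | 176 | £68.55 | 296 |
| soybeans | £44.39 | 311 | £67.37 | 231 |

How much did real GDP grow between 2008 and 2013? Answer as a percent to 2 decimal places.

5.12%

Real GDP 2008 = Nominal GDP 2008 = 59.32·251 + 36.16·176 + 44.39·311 = 35058.77.
Real GDP 2013 (at 2008 prices) = 59.32·268 + 36.16·296 + 44.39·231 = 36855.21.
Real growth = 36855.21/35058.77 − 1 = 0.0512.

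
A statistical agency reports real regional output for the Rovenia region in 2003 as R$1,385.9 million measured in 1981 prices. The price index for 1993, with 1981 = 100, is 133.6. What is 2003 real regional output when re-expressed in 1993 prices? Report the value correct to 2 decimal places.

Real regional output in 1993 prices = Real regional output in 1981 prices × (P_1993/P_1981) = 1385.9 × 1.336 = 1851.56.

R$1,851.56 million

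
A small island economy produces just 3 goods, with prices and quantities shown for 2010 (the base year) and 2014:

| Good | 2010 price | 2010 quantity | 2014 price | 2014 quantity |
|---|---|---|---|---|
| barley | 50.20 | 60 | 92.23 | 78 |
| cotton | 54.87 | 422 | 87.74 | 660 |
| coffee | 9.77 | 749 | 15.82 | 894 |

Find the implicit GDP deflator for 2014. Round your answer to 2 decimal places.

162.17

Nominal GDP 2014 = 92.23·78 + 87.74·660 + 15.82·894 = 79245.42.
Real GDP 2014 (at 2010 prices) = 50.20·78 + 54.87·660 + 9.77·894 = 48864.18.
Deflator = Nominal/Real × 100 = 79245.42/48864.18 × 100 = 162.175.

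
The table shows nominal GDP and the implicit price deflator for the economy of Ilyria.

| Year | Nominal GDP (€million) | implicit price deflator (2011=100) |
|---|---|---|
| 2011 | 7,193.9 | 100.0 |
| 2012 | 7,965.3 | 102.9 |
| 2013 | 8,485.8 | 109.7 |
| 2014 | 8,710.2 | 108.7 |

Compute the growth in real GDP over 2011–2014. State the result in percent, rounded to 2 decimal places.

Real GDP 2011 = 7193.9/1.000 = 7193.90.
Real GDP 2014 = 8710.2/1.087 = 8013.06.
Change = 8013.06/7193.90 − 1 = 0.1139.

11.39%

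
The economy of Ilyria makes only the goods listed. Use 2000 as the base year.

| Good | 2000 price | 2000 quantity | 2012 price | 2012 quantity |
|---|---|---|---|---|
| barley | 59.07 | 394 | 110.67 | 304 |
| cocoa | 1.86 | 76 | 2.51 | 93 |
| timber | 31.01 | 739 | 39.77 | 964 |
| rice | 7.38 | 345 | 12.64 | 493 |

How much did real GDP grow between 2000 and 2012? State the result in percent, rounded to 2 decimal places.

Real GDP 2000 = Nominal GDP 2000 = 59.07·394 + 1.86·76 + 31.01·739 + 7.38·345 = 48877.43.
Real GDP 2012 (at 2000 prices) = 59.07·304 + 1.86·93 + 31.01·964 + 7.38·493 = 51662.24.
Real growth = 51662.24/48877.43 − 1 = 0.0570.

5.70%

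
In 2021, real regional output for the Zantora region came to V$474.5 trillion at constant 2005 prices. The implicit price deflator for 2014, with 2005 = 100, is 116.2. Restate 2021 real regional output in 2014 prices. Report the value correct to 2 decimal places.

Real regional output in 2014 prices = Real regional output in 2005 prices × (P_2014/P_2005) = 474.5 × 1.162 = 551.37.

V$551.37 trillion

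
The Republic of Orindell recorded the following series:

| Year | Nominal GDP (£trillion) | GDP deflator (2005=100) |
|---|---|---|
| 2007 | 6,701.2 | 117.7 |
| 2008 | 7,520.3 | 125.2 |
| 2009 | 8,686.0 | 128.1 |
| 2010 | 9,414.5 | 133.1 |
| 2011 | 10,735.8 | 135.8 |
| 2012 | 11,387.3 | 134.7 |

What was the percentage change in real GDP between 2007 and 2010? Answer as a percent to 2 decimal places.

24.23%

Real GDP 2007 = 6701.2/1.177 = 5693.46.
Real GDP 2010 = 9414.5/1.331 = 7073.25.
Change = 7073.25/5693.46 − 1 = 0.2423.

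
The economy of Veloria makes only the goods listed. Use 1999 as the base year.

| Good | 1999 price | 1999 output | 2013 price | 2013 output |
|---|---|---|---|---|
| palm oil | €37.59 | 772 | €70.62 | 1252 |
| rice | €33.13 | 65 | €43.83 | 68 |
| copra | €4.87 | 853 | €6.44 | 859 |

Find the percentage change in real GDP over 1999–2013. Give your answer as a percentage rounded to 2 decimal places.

Real GDP 1999 = Nominal GDP 1999 = 37.59·772 + 33.13·65 + 4.87·853 = 35327.04.
Real GDP 2013 (at 1999 prices) = 37.59·1252 + 33.13·68 + 4.87·859 = 53498.85.
Real growth = 53498.85/35327.04 − 1 = 0.5144.

51.44%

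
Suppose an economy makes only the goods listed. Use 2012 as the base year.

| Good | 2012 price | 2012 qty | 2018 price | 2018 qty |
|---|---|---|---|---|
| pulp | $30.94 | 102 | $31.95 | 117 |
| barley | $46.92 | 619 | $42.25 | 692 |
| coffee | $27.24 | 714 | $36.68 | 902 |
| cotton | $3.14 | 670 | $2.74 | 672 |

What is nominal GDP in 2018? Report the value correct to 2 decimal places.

Nominal GDP 2018 = Σ (p_2018 × q_2018) = 31.95·117 + 42.25·692 + 36.68·902 + 2.74·672 = 67901.79.

$67901.79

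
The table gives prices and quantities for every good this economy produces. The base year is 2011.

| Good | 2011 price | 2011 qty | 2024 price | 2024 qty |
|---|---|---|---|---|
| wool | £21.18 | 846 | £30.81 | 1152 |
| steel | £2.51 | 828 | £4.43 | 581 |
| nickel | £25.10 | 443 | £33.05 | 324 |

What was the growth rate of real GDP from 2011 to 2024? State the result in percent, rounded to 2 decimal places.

9.24%

Real GDP 2011 = Nominal GDP 2011 = 21.18·846 + 2.51·828 + 25.10·443 = 31115.86.
Real GDP 2024 (at 2011 prices) = 21.18·1152 + 2.51·581 + 25.10·324 = 33990.07.
Real growth = 33990.07/31115.86 − 1 = 0.0924.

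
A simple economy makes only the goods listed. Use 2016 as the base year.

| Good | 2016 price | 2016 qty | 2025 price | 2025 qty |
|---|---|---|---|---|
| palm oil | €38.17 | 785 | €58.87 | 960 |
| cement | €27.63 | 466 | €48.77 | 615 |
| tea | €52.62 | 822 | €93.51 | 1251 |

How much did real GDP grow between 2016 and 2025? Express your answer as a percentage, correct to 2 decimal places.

38.76%

Real GDP 2016 = Nominal GDP 2016 = 38.17·785 + 27.63·466 + 52.62·822 = 86092.67.
Real GDP 2025 (at 2016 prices) = 38.17·960 + 27.63·615 + 52.62·1251 = 119463.27.
Real growth = 119463.27/86092.67 − 1 = 0.3876.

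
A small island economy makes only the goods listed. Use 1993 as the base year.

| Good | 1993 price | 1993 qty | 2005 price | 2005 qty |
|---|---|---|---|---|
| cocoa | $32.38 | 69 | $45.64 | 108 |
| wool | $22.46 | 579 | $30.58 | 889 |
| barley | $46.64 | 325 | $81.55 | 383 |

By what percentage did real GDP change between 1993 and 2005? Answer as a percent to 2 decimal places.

35.96%

Real GDP 1993 = Nominal GDP 1993 = 32.38·69 + 22.46·579 + 46.64·325 = 30396.56.
Real GDP 2005 (at 1993 prices) = 32.38·108 + 22.46·889 + 46.64·383 = 41327.10.
Real growth = 41327.10/30396.56 − 1 = 0.3596.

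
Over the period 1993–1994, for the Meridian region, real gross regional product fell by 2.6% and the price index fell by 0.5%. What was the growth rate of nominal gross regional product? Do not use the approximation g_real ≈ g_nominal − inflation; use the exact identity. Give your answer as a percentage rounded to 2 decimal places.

(1 + g_nom) = (1 + g_real)(1 + π) = 0.9740 × 0.9950 = 0.96913.

-3.09%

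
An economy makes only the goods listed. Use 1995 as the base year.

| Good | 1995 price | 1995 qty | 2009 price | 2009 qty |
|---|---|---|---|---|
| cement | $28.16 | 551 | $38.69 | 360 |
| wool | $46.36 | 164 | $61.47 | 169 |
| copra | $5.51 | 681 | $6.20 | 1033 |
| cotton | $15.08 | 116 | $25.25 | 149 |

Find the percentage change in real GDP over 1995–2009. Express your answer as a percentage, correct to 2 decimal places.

-9.47%

Real GDP 1995 = Nominal GDP 1995 = 28.16·551 + 46.36·164 + 5.51·681 + 15.08·116 = 28620.79.
Real GDP 2009 (at 1995 prices) = 28.16·360 + 46.36·169 + 5.51·1033 + 15.08·149 = 25911.19.
Real growth = 25911.19/28620.79 − 1 = -0.0947.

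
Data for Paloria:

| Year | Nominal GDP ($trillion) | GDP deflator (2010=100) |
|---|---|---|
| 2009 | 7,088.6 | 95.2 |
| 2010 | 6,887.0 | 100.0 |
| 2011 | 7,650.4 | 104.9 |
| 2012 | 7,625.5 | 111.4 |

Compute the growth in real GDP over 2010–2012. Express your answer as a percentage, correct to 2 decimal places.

-0.61%

Real GDP 2010 = 6887.0/1.000 = 6887.00.
Real GDP 2012 = 7625.5/1.114 = 6845.15.
Change = 6845.15/6887.00 − 1 = -0.0061.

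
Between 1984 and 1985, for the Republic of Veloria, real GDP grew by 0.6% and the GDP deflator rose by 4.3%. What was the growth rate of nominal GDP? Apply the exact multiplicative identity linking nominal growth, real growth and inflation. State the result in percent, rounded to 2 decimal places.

(1 + g_nom) = (1 + g_real)(1 + π) = 1.0060 × 1.0430 = 1.04926.

4.93%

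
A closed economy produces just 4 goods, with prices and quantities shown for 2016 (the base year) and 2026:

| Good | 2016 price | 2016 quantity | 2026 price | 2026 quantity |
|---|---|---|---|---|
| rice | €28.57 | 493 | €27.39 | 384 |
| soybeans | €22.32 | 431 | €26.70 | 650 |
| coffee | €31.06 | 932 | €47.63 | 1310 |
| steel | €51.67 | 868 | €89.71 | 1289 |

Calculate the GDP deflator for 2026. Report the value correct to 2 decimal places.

Nominal GDP 2026 = 27.39·384 + 26.70·650 + 47.63·1310 + 89.71·1289 = 205904.25.
Real GDP 2026 (at 2016 prices) = 28.57·384 + 22.32·650 + 31.06·1310 + 51.67·1289 = 132770.11.
Deflator = Nominal/Real × 100 = 205904.25/132770.11 × 100 = 155.083.

155.08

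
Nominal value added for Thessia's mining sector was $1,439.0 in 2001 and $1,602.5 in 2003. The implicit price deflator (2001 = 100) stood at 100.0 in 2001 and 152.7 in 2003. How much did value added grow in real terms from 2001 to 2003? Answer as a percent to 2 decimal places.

-27.07%

Real value added 2001 = 1439.0 / 1.000 = 1439.00.
Real value added 2003 = 1602.5 / 1.527 = 1049.44.
Real growth = 1049.44 / 1439.00 − 1 = -0.2707.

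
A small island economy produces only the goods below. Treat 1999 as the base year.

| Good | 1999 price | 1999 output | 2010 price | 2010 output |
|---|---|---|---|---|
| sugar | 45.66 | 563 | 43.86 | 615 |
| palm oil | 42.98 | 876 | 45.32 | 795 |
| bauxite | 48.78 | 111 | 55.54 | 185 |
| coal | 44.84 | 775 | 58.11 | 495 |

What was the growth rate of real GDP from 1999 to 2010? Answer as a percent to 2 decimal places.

-9.71%

Real GDP 1999 = Nominal GDP 1999 = 45.66·563 + 42.98·876 + 48.78·111 + 44.84·775 = 103522.64.
Real GDP 2010 (at 1999 prices) = 45.66·615 + 42.98·795 + 48.78·185 + 44.84·495 = 93470.10.
Real growth = 93470.10/103522.64 − 1 = -0.0971.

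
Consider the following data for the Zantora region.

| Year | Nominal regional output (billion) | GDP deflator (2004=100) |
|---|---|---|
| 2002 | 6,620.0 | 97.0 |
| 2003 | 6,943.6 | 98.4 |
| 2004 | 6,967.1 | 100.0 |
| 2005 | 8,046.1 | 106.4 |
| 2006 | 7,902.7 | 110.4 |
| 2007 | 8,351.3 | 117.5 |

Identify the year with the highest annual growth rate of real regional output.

2003: real = 6943.6/0.984 = 7056.50; growth vs 2002 (6824.74) = 3.40%.
2004: real = 6967.1/1.000 = 6967.10; growth vs 2003 (7056.50) = -1.27%.
2005: real = 8046.1/1.064 = 7562.12; growth vs 2004 (6967.10) = 8.54%.
2006: real = 7902.7/1.104 = 7158.24; growth vs 2005 (7562.12) = -5.34%.
2007: real = 8351.3/1.175 = 7107.49; growth vs 2006 (7158.24) = -0.71%.

2005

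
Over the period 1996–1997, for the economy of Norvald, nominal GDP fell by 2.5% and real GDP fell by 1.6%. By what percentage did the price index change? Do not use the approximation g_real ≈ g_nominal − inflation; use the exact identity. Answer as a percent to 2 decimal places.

(1 + g_nom) = (1 + g_real)(1 + π), so π = 0.9750 / 0.9840 − 1 = -0.00915.

-0.91%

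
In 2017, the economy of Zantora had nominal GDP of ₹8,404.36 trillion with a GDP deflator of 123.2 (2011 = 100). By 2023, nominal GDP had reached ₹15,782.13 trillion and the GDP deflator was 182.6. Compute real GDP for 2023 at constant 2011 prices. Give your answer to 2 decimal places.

₹8,643.01 trillion

Real GDP = Nominal / (GDP deflator/100) = 15782.13 / 1.826 = 8643.01.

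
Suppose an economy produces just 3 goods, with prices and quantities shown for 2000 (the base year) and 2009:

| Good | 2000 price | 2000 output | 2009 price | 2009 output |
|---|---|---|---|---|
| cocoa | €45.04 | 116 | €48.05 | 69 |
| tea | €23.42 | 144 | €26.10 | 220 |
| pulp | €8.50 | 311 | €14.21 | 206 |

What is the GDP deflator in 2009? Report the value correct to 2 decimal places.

Nominal GDP 2009 = 48.05·69 + 26.10·220 + 14.21·206 = 11984.71.
Real GDP 2009 (at 2000 prices) = 45.04·69 + 23.42·220 + 8.50·206 = 10011.16.
Deflator = Nominal/Real × 100 = 11984.71/10011.16 × 100 = 119.713.

119.71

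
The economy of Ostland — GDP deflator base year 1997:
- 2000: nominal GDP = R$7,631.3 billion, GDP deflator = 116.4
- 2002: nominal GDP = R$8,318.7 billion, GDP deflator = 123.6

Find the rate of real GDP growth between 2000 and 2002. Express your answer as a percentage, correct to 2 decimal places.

Deflate each year: 2000 → 7631.3/1.164 = 6556.10; 2002 → 8318.7/1.236 = 6730.34.
So real GDP changed by 6730.34/6556.10 − 1 = 0.0266, i.e. 2.66%.

2.66%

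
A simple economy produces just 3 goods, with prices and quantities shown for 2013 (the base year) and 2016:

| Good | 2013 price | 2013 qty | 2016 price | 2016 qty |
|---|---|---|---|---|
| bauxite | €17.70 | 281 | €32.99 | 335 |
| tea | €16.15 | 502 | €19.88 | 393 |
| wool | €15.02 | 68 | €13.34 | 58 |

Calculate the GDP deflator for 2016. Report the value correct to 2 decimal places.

Nominal GDP 2016 = 32.99·335 + 19.88·393 + 13.34·58 = 19638.21.
Real GDP 2016 (at 2013 prices) = 17.70·335 + 16.15·393 + 15.02·58 = 13147.61.
Deflator = Nominal/Real × 100 = 19638.21/13147.61 × 100 = 149.367.

149.37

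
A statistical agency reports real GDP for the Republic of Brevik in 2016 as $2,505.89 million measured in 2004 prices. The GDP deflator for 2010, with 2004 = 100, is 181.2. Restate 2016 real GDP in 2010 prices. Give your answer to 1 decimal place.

$4,540.7 million

Real GDP in 2010 prices = Real GDP in 2004 prices × (P_2010/P_2004) = 2505.89 × 1.812 = 4540.67.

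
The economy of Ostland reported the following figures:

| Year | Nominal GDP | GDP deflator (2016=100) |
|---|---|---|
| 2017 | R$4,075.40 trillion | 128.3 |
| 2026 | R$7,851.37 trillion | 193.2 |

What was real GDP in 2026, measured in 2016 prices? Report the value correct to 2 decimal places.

Real GDP = Nominal / (GDP deflator/100) = 7851.37 / 1.932 = 4063.86.

R$4,063.86 trillion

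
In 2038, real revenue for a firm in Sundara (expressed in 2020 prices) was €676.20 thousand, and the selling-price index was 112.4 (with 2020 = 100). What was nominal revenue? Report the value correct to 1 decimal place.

Nominal revenue = Real × (selling-price index/100) = 676.20 × 1.124 = 760.05.

€760.0 thousand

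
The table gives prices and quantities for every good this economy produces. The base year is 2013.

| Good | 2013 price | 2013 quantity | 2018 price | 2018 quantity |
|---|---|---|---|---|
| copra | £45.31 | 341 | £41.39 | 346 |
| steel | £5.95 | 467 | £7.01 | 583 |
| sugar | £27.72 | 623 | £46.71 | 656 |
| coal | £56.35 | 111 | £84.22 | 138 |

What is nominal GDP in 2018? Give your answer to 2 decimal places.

Nominal GDP 2018 = Σ (p_2018 × q_2018) = 41.39·346 + 7.01·583 + 46.71·656 + 84.22·138 = 60671.89.

£60671.89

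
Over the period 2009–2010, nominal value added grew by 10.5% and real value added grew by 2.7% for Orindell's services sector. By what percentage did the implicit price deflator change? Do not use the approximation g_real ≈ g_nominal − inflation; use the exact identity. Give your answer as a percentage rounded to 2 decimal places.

(1 + g_nom) = (1 + g_real)(1 + π), so π = 1.1050 / 1.0270 − 1 = 0.07595.

7.59%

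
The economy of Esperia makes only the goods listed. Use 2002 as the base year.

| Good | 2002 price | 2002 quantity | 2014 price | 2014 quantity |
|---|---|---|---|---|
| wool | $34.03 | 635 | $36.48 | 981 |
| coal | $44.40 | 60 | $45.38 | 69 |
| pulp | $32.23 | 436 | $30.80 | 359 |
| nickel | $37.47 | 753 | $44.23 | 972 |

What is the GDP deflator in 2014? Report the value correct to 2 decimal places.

Nominal GDP 2014 = 36.48·981 + 45.38·69 + 30.80·359 + 44.23·972 = 92966.86.
Real GDP 2014 (at 2002 prices) = 34.03·981 + 44.40·69 + 32.23·359 + 37.47·972 = 84438.44.
Deflator = Nominal/Real × 100 = 92966.86/84438.44 × 100 = 110.100.

110.10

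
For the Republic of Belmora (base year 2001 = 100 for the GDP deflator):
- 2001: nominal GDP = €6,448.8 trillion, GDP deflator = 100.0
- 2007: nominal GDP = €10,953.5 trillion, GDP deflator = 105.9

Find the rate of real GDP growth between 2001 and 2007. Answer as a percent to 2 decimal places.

60.39%

Deflate each year: 2001 → 6448.8/1.000 = 6448.80; 2007 → 10953.5/1.059 = 10343.25.
So real GDP changed by 10343.25/6448.80 − 1 = 0.6039, i.e. 60.39%.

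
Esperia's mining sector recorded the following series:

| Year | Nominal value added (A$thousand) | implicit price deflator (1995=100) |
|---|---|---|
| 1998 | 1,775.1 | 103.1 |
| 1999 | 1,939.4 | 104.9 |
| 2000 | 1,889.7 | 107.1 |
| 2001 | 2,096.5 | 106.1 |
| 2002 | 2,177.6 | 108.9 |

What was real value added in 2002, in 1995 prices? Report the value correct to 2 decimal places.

A$1,999.63 thousand

Real value added 2002 = 2177.6 / 1.089 = 1999.63.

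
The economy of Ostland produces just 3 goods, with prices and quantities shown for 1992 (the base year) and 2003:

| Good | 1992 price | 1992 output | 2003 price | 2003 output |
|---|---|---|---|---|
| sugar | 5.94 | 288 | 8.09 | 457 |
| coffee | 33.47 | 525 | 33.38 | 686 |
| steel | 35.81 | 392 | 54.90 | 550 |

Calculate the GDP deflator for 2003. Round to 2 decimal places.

125.17

Nominal GDP 2003 = 8.09·457 + 33.38·686 + 54.90·550 = 56790.81.
Real GDP 2003 (at 1992 prices) = 5.94·457 + 33.47·686 + 35.81·550 = 45370.50.
Deflator = Nominal/Real × 100 = 56790.81/45370.50 × 100 = 125.171.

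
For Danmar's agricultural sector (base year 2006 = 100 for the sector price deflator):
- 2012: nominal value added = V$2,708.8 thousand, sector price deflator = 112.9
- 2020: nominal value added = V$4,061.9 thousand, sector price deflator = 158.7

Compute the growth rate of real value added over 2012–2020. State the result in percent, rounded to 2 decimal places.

6.68%

Deflate each year: 2012 → 2708.8/1.129 = 2399.29; 2020 → 4061.9/1.587 = 2559.48.
So real value added changed by 2559.48/2399.29 − 1 = 0.0668, i.e. 6.68%.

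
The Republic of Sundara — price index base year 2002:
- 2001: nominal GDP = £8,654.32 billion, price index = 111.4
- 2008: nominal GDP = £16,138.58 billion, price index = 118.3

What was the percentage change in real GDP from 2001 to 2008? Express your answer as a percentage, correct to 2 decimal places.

Deflate each year: 2001 → 8654.32/1.114 = 7768.69; 2008 → 16138.58/1.183 = 13642.08.
So real GDP changed by 13642.08/7768.69 − 1 = 0.7560, i.e. 75.60%.

75.60%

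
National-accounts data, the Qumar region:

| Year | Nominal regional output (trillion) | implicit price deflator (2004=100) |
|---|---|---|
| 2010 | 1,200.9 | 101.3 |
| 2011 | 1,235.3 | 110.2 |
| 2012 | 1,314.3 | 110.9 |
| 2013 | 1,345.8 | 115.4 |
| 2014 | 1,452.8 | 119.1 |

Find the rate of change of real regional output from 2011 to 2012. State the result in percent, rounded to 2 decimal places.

5.72%

Real regional output 2011 = 1235.3/1.102 = 1120.96.
Real regional output 2012 = 1314.3/1.109 = 1185.12.
Change = 1185.12/1120.96 − 1 = 0.0572.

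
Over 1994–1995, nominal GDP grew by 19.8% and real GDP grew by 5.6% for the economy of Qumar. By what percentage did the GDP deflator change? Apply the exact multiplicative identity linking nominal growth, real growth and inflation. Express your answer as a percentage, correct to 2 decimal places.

(1 + g_nom) = (1 + g_real)(1 + π), so π = 1.1980 / 1.0560 − 1 = 0.13447.

13.45%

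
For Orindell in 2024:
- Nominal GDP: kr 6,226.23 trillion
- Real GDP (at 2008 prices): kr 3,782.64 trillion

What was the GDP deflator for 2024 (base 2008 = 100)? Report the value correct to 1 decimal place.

GDP deflator = (Nominal / Real) × 100 = 6226.23 / 3782.64 × 100 = 164.60.

164.6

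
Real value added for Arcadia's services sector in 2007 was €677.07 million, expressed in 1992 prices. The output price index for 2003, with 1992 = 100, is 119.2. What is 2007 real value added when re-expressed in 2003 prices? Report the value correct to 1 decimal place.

Real value added in 2003 prices = Real value added in 1992 prices × (P_2003/P_1992) = 677.07 × 1.192 = 807.07.

€807.1 million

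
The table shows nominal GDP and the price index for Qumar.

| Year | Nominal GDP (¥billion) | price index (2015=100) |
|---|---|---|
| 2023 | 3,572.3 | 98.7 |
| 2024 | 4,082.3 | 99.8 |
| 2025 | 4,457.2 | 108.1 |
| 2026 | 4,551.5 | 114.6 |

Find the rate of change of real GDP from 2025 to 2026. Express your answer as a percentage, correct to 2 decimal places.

-3.68%

Real GDP 2025 = 4457.2/1.081 = 4123.22.
Real GDP 2026 = 4551.5/1.146 = 3971.64.
Change = 3971.64/4123.22 − 1 = -0.0368.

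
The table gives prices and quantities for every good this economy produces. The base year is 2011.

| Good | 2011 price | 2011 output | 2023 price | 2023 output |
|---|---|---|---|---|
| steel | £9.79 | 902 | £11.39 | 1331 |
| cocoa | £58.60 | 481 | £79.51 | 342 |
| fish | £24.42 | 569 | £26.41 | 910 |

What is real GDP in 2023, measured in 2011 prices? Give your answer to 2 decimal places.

Real GDP 2023 = Σ (p_2011 × q_2023) = 9.79·1331 + 58.60·342 + 24.42·910 = 55293.89.

£55293.89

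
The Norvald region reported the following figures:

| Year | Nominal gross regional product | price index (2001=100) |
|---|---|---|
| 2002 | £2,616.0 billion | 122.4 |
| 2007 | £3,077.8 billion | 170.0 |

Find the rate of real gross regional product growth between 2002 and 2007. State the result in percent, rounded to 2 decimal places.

Real gross regional product 2002 = 2616.0 / 1.224 = 2137.25.
Real gross regional product 2007 = 3077.8 / 1.700 = 1810.47.
Real growth = 1810.47 / 2137.25 − 1 = -0.1529.

-15.29%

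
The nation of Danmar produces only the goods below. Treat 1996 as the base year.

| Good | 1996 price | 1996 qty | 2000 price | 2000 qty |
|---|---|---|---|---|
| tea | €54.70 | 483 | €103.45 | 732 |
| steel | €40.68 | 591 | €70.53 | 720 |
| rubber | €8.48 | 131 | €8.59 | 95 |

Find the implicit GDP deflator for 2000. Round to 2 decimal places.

181.54

Nominal GDP 2000 = 103.45·732 + 70.53·720 + 8.59·95 = 127323.05.
Real GDP 2000 (at 1996 prices) = 54.70·732 + 40.68·720 + 8.48·95 = 70135.60.
Deflator = Nominal/Real × 100 = 127323.05/70135.60 × 100 = 181.538.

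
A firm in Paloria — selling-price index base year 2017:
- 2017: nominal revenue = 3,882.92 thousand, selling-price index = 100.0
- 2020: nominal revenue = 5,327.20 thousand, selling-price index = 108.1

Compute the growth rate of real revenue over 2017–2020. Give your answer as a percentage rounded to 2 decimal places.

26.92%

Real revenue 2017 = 3882.92 / 1.000 = 3882.92.
Real revenue 2020 = 5327.20 / 1.081 = 4928.03.
Real growth = 4928.03 / 3882.92 − 1 = 0.2692.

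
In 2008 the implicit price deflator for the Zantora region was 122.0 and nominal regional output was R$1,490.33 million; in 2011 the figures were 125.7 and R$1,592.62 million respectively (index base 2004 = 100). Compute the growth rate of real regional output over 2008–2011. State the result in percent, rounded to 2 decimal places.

Deflate each year: 2008 → 1490.33/1.220 = 1221.58; 2011 → 1592.62/1.257 = 1267.00.
So real regional output changed by 1267.00/1221.58 − 1 = 0.0372, i.e. 3.72%.

3.72%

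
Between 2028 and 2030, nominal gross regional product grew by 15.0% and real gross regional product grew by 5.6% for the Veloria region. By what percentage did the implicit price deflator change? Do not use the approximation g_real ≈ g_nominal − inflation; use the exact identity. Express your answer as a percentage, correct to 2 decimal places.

(1 + g_nom) = (1 + g_real)(1 + π), so π = 1.1500 / 1.0560 − 1 = 0.08902.

8.90%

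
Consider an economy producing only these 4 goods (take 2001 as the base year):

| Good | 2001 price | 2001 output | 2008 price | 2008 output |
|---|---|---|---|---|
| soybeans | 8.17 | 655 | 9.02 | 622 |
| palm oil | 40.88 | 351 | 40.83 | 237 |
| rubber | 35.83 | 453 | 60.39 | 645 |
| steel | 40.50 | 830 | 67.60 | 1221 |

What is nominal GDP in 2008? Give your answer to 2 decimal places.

Nominal GDP 2008 = Σ (p_2008 × q_2008) = 9.02·622 + 40.83·237 + 60.39·645 + 67.60·1221 = 136778.30.

136778.30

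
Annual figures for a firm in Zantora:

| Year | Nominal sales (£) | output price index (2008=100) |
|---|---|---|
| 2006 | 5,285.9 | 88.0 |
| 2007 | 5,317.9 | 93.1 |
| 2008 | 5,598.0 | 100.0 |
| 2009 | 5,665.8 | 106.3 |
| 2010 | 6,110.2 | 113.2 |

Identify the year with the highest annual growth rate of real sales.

2007: real = 5317.9/0.931 = 5712.03; growth vs 2006 (6006.70) = -4.91%.
2008: real = 5598.0/1.000 = 5598.00; growth vs 2007 (5712.03) = -2.00%.
2009: real = 5665.8/1.063 = 5330.01; growth vs 2008 (5598.00) = -4.79%.
2010: real = 6110.2/1.132 = 5397.70; growth vs 2009 (5330.01) = 1.27%.

2010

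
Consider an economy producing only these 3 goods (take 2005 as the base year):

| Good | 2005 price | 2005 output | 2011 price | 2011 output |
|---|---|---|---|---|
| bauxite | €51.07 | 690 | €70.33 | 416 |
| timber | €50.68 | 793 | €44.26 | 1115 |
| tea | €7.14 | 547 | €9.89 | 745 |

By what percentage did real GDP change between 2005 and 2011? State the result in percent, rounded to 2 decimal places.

Real GDP 2005 = Nominal GDP 2005 = 51.07·690 + 50.68·793 + 7.14·547 = 79333.12.
Real GDP 2011 (at 2005 prices) = 51.07·416 + 50.68·1115 + 7.14·745 = 83072.62.
Real growth = 83072.62/79333.12 − 1 = 0.0471.

4.71%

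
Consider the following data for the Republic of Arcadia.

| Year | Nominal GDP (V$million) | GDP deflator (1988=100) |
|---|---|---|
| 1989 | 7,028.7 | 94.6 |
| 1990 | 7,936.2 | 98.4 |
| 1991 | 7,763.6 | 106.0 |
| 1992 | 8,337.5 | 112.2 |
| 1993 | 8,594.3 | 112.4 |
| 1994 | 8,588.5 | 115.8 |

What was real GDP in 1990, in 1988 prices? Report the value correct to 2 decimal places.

V$8,065.24 million

Real GDP 1990 = 7936.2 / 0.984 = 8065.24.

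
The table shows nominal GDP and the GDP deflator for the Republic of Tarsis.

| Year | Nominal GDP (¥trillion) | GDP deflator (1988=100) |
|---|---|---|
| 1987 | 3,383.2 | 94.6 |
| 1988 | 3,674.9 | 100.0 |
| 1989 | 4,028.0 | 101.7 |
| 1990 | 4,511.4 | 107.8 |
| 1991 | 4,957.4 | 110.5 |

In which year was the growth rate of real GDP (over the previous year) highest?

1988: real = 3674.9/1.000 = 3674.90; growth vs 1987 (3576.32) = 2.76%.
1989: real = 4028.0/1.017 = 3960.67; growth vs 1988 (3674.90) = 7.78%.
1990: real = 4511.4/1.078 = 4184.97; growth vs 1989 (3960.67) = 5.66%.
1991: real = 4957.4/1.105 = 4486.33; growth vs 1990 (4184.97) = 7.20%.

1989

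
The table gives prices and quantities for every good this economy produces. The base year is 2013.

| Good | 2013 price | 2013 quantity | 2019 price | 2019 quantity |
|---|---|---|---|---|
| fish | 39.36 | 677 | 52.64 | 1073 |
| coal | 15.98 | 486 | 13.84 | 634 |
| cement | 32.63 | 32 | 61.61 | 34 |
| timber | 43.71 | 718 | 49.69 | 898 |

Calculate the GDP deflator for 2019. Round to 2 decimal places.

120.76

Nominal GDP 2019 = 52.64·1073 + 13.84·634 + 61.61·34 + 49.69·898 = 111973.64.
Real GDP 2019 (at 2013 prices) = 39.36·1073 + 15.98·634 + 32.63·34 + 43.71·898 = 92725.60.
Deflator = Nominal/Real × 100 = 111973.64/92725.60 × 100 = 120.758.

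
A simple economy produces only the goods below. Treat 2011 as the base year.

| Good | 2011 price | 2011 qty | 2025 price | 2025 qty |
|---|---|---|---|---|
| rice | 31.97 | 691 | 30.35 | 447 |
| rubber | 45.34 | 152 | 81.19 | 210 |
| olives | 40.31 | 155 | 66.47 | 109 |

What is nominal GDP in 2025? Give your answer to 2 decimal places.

Nominal GDP 2025 = Σ (p_2025 × q_2025) = 30.35·447 + 81.19·210 + 66.47·109 = 37861.58.

37861.58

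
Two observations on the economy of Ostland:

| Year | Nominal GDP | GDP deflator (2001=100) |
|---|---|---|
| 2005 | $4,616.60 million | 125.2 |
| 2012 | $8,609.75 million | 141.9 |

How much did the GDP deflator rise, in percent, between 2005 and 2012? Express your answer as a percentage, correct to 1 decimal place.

13.3%

Price-level change = 141.9 / 125.2 − 1 = 0.1334.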